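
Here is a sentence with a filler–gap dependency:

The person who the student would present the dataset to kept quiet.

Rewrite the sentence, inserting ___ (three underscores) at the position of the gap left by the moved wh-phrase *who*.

'who' is the object of the preposition 'to' (recipient of 'present'). The gap is right after 'to'.

The person who the student would present the dataset to ___ kept quiet.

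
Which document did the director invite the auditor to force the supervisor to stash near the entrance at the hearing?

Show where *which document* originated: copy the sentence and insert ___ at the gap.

Which document did the director invite the auditor to force the supervisor to stash ___ near the entrance at the hearing?

Underlying clause: The director did invite the auditor to force the supervisor to stash which document near the entrance at the hearing.
'which document' functions as the direct object of 'stash'. The gap is right after 'stash'.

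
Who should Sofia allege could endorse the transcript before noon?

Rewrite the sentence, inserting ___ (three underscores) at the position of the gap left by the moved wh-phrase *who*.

Underlying clause: Sofia should allege who could endorse the transcript before noon.
The filler 'who' is interpreted as the subject of the clause embedded under 'allege'. The gap is right after 'allege'.

Who should Sofia allege ___ could endorse the transcript before noon?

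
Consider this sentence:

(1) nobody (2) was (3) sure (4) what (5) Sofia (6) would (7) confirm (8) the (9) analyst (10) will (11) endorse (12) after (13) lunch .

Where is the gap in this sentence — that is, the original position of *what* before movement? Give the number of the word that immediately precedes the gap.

11

In situ: Sofia would confirm the analyst will endorse what after lunch.
'what' is the direct object of 'endorse'. Fronting leaves a gap immediately after 'endorse':
Nobody was sure what Sofia would confirm the analyst will endorse ___ after lunch.
'endorse' is word 11.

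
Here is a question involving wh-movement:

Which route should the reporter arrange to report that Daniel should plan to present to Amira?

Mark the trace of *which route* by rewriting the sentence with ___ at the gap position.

Pre-movement form: The reporter should arrange to report that Daniel should plan to present which route to Amira.
'which route' is the direct object of 'present'. The gap is right after 'present'.

Which route should the reporter arrange to report that Daniel should plan to present ___ to Amira?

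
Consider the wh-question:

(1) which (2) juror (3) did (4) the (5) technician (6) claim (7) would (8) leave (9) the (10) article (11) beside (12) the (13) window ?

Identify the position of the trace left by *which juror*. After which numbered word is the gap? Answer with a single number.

Pre-movement form: The technician did claim which juror would leave the article beside the window.
'which juror' functions as the subject of the clause embedded under 'claim'. It moves to the left edge, and the trace sits right after 'claim':
Which juror did the technician claim ___ would leave the article beside the window?
'claim' is word 6.

6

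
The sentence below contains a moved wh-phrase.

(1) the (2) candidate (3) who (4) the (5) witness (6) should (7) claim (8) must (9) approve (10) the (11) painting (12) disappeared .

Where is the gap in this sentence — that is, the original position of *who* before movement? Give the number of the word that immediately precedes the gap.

7

'who' functions as the subject of the clause embedded under 'claim'. Fronting leaves a gap immediately after 'claim':
The candidate who the witness should claim ___ must approve the painting disappeared.
'claim' is word 7.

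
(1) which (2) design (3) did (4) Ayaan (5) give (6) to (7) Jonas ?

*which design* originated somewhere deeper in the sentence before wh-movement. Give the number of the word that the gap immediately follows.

5

Pre-movement form: Ayaan did give which design to Jonas.
'which design' is the direct object of 'give'. Fronting leaves a gap immediately after 'give':
Which design did Ayaan give ___ to Jonas?
'give' is word 5.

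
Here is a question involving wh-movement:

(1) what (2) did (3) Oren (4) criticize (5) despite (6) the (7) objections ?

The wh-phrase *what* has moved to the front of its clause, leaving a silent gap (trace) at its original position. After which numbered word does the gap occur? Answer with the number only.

4

Underlying clause: Oren did criticize what despite the objections.
The filler 'what' is interpreted as the direct object of 'criticize'. Wh-movement fronts it, leaving a gap right after 'criticize':
What did Oren criticize ___ despite the objections?
'criticize' is word 4.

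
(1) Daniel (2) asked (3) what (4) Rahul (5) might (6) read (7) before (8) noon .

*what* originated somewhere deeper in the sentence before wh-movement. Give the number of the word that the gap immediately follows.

Underlying clause: Rahul might read what before noon.
'what' functions as the direct object of 'read'. Fronting leaves a gap immediately after 'read':
Daniel asked what Rahul might read ___ before noon.
'read' is word 6.

6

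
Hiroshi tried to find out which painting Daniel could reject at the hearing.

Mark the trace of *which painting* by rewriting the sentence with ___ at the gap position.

Hiroshi tried to find out which painting Daniel could reject ___ at the hearing.

Before movement: Daniel could reject which painting at the hearing.
'which painting' functions as the direct object of 'reject'. The gap is right after 'reject'.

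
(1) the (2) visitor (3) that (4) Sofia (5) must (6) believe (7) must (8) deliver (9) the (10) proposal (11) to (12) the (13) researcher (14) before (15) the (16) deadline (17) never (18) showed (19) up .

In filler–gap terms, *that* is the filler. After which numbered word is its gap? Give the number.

The filler 'that' is interpreted as the subject of the clause embedded under 'believe'. Fronting leaves a gap immediately after 'believe':
The visitor that Sofia must believe ___ must deliver the proposal to the researcher before the deadline never showed up.
'believe' is word 6.

6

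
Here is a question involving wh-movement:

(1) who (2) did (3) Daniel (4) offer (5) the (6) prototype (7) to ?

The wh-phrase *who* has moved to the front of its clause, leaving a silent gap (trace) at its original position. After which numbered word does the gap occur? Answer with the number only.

In situ: Daniel did offer the prototype to who.
'who' functions as the object of the preposition 'to' (recipient of 'offer'). It moves to the left edge, and the trace sits right after 'to':
Who did Daniel offer the prototype to ___?
'to' is word 7.

7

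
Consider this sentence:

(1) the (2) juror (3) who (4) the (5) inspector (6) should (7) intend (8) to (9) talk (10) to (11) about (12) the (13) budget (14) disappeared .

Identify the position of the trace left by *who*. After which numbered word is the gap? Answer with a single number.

10

'who' is the object of the preposition 'to'. Fronting leaves a gap immediately after 'to':
The juror who the inspector should intend to talk to ___ about the budget disappeared.
'to' is word 10.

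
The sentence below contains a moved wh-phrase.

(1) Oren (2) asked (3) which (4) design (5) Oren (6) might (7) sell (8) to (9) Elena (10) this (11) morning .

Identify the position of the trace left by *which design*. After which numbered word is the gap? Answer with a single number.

Underlying clause: Oren might sell which design to Elena this morning.
'which design' is the direct object of 'sell'. Wh-movement fronts it, leaving a gap right after 'sell':
Oren asked which design Oren might sell ___ to Elena this morning.
'sell' is word 7.

7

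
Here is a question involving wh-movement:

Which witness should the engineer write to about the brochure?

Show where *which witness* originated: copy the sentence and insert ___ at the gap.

Before movement: The engineer should write to which witness about the brochure.
'which witness' is the object of the preposition 'to'. The gap is right after 'to'.

Which witness should the engineer write to ___ about the brochure?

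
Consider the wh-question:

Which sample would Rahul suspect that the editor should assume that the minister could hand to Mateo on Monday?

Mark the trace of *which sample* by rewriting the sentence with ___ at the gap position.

Which sample would Rahul suspect that the editor should assume that the minister could hand ___ to Mateo on Monday?

Underlying clause: Rahul would suspect that the editor should assume that the minister could hand which sample to Mateo on Monday.
'which sample' functions as the direct object of 'hand'. The gap is right after 'hand'.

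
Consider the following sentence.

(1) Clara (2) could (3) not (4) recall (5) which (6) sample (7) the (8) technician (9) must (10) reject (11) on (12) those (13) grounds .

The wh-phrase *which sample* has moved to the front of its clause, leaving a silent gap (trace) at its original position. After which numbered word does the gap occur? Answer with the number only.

10

Underlying clause: The technician must reject which sample on those grounds.
'which sample' is the direct object of 'reject'. It moves to the left edge, and the trace sits right after 'reject':
Clara could not recall which sample the technician must reject ___ on those grounds.
'reject' is word 10.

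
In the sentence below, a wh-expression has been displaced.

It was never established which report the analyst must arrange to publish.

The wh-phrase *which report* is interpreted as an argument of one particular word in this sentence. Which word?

Underlying clause: The analyst must arrange to publish which report.
The filler 'which report' is interpreted as the direct object of 'publish'. Wh-movement fronts it, leaving a gap right after 'publish':
It was never established which report the analyst must arrange to publish ___.

publish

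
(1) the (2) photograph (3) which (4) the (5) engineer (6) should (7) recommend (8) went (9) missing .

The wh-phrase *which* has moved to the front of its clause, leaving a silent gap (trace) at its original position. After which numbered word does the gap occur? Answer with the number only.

The filler 'which' is interpreted as the direct object of 'recommend'. Fronting leaves a gap immediately after 'recommend':
The photograph which the engineer should recommend ___ went missing.
'recommend' is word 7.

7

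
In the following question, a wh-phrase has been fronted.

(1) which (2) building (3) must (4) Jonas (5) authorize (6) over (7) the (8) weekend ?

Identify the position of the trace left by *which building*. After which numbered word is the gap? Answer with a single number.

Pre-movement form: Jonas must authorize which building over the weekend.
The filler 'which building' is interpreted as the direct object of 'authorize'. It moves to the left edge, and the trace sits right after 'authorize':
Which building must Jonas authorize ___ over the weekend?
'authorize' is word 5.

5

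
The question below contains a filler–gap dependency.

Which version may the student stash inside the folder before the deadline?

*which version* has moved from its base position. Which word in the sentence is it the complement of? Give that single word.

stash

Underlying clause: The student may stash which version inside the folder before the deadline.
'which version' functions as the direct object of 'stash'. Wh-movement fronts it, leaving a gap right after 'stash':
Which version may the student stash ___ inside the folder before the deadline?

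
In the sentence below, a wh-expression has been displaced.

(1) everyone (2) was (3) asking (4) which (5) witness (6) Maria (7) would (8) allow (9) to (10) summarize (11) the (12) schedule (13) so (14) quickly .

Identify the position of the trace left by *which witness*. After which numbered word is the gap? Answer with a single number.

Before movement: Maria would allow which witness to summarize the schedule so quickly.
The filler 'which witness' is interpreted as the direct object of 'allow'. Fronting leaves a gap immediately after 'allow':
Everyone was asking which witness Maria would allow ___ to summarize the schedule so quickly.
'allow' is word 8.

8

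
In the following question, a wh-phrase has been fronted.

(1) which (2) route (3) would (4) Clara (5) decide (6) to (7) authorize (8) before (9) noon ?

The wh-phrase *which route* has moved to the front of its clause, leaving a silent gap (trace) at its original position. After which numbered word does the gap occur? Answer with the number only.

Pre-movement form: Clara would decide to authorize which route before noon.
'which route' is the direct object of 'authorize'. Fronting leaves a gap immediately after 'authorize':
Which route would Clara decide to authorize ___ before noon?
'authorize' is word 7.

7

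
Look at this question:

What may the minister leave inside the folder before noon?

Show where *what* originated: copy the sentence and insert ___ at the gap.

What may the minister leave ___ inside the folder before noon?

Pre-movement form: The minister may leave what inside the folder before noon.
'what' is the direct object of 'leave'. The gap is right after 'leave'.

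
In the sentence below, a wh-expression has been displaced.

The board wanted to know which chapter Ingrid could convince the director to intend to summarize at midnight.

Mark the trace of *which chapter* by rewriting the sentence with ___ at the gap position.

Before movement: Ingrid could convince the director to intend to summarize which chapter at midnight.
'which chapter' functions as the direct object of 'summarize'. The gap is right after 'summarize'.

The board wanted to know which chapter Ingrid could convince the director to intend to summarize ___ at midnight.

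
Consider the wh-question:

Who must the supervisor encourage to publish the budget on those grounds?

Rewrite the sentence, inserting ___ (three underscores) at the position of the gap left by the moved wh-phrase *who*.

Who must the supervisor encourage ___ to publish the budget on those grounds?

Pre-movement form: The supervisor must encourage who to publish the budget on those grounds.
The filler 'who' is interpreted as the direct object of 'encourage'. The gap is right after 'encourage'.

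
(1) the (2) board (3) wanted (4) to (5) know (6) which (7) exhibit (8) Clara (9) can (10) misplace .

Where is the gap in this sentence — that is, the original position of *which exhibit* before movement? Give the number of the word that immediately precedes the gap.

10

Underlying clause: Clara can misplace which exhibit.
'which exhibit' functions as the direct object of 'misplace'. Wh-movement fronts it, leaving a gap right after 'misplace':
The board wanted to know which exhibit Clara can misplace ___.
'misplace' is word 10.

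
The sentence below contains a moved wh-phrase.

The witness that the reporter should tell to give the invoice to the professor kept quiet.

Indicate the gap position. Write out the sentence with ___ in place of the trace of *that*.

'that' is the direct object of 'tell'. The gap is right after 'tell'.

The witness that the reporter should tell ___ to give the invoice to the professor kept quiet.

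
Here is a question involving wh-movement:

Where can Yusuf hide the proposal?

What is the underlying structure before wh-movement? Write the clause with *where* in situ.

'where' functions as the locative complement of 'hide'. It moves to the left edge, and the trace sits right after 'proposal':
Where can Yusuf hide the proposal ___?

Yusuf can hide the proposal where.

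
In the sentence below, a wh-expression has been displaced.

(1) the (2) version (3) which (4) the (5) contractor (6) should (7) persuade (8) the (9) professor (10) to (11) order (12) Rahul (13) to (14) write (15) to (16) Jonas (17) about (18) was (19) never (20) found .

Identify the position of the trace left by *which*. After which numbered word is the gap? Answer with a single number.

The filler 'which' is interpreted as the object of the preposition 'about'. It moves to the left edge, and the trace sits right after 'about':
The version which the contractor should persuade the professor to order Rahul to write to Jonas about ___ was never found.
'about' is word 17.

17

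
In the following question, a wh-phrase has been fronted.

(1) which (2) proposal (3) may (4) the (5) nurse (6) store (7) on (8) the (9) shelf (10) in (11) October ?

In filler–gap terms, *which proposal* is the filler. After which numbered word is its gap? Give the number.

Pre-movement form: The nurse may store which proposal on the shelf in October.
'which proposal' functions as the direct object of 'store'. Wh-movement fronts it, leaving a gap right after 'store':
Which proposal may the nurse store ___ on the shelf in October?
'store' is word 6.

6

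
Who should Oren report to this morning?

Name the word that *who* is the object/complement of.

Before movement: Oren should report to who this morning.
'who' is the object of the preposition 'to'. Fronting leaves a gap immediately after 'to':
Who should Oren report to ___ this morning?

to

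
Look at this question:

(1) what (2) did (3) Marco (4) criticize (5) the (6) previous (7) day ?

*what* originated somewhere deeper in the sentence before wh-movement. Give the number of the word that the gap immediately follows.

4

Pre-movement form: Marco did criticize what the previous day.
'what' is the direct object of 'criticize'. Fronting leaves a gap immediately after 'criticize':
What did Marco criticize ___ the previous day?
'criticize' is word 4.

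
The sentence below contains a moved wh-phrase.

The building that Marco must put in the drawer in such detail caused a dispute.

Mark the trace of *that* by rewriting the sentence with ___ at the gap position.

The filler 'that' is interpreted as the direct object of 'put'. The gap is right after 'put'.

The building that Marco must put ___ in the drawer in such detail caused a dispute.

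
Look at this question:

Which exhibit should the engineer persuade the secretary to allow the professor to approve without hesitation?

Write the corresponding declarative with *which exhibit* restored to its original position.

The engineer should persuade the secretary to allow the professor to approve which exhibit without hesitation.

'which exhibit' is the direct object of 'approve'. Fronting leaves a gap immediately after 'approve':
Which exhibit should the engineer persuade the secretary to allow the professor to approve ___ without hesitation?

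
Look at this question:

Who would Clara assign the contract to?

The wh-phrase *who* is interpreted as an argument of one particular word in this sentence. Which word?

In situ: Clara would assign the contract to who.
The filler 'who' is interpreted as the object of the preposition 'to' (recipient of 'assign'). It moves to the left edge, and the trace sits right after 'to':
Who would Clara assign the contract to ___?

to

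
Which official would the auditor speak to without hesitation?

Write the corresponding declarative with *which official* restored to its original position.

The auditor would speak to which official without hesitation.

'which official' functions as the object of the preposition 'to'. Wh-movement fronts it, leaving a gap right after 'to':
Which official would the auditor speak to ___ without hesitation?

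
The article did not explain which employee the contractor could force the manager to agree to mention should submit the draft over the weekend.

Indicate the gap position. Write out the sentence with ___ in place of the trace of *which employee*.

The article did not explain which employee the contractor could force the manager to agree to mention ___ should submit the draft over the weekend.

Pre-movement form: The contractor could force the manager to agree to mention which employee should submit the draft over the weekend.
'which employee' functions as the subject of the clause embedded under 'mention'. The gap is right after 'mention'.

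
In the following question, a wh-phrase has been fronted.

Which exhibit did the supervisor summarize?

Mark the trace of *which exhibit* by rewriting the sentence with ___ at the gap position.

Which exhibit did the supervisor summarize ___?

In situ: The supervisor did summarize which exhibit.
'which exhibit' functions as the direct object of 'summarize'. The gap is right after 'summarize'.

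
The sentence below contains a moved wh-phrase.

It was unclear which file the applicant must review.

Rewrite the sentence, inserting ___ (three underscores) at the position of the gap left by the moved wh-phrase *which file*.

Underlying clause: The applicant must review which file.
The filler 'which file' is interpreted as the direct object of 'review'. The gap is right after 'review'.

It was unclear which file the applicant must review ___.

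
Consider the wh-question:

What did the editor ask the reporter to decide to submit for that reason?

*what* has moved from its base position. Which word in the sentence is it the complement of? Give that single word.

Underlying clause: The editor did ask the reporter to decide to submit what for that reason.
'what' functions as the direct object of 'submit'. It moves to the left edge, and the trace sits right after 'submit':
What did the editor ask the reporter to decide to submit ___ for that reason?

submit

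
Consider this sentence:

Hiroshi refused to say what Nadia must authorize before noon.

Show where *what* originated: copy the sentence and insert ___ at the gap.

Hiroshi refused to say what Nadia must authorize ___ before noon.

In situ: Nadia must authorize what before noon.
'what' is the direct object of 'authorize'. The gap is right after 'authorize'.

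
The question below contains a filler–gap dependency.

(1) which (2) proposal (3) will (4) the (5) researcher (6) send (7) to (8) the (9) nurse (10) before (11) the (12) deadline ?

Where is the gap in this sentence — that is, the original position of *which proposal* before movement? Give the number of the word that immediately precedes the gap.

In situ: The researcher will send which proposal to the nurse before the deadline.
The filler 'which proposal' is interpreted as the direct object of 'send'. Wh-movement fronts it, leaving a gap right after 'send':
Which proposal will the researcher send ___ to the nurse before the deadline?
'send' is word 6.

6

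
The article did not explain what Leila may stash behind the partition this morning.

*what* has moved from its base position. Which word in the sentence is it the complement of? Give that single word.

In situ: Leila may stash what behind the partition this morning.
'what' functions as the direct object of 'stash'. Fronting leaves a gap immediately after 'stash':
The article did not explain what Leila may stash ___ behind the partition this morning.

stash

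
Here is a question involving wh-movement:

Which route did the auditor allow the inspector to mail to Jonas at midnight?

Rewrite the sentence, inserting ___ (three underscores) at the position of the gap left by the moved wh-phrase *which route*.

Which route did the auditor allow the inspector to mail ___ to Jonas at midnight?

In situ: The auditor did allow the inspector to mail which route to Jonas at midnight.
The filler 'which route' is interpreted as the direct object of 'mail'. The gap is right after 'mail'.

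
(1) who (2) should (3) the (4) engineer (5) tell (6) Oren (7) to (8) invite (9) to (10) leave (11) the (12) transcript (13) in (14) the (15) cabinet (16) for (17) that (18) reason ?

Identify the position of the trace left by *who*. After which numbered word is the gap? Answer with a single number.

Pre-movement form: The engineer should tell Oren to invite who to leave the transcript in the cabinet for that reason.
'who' functions as the direct object of 'invite'. Wh-movement fronts it, leaving a gap right after 'invite':
Who should the engineer tell Oren to invite ___ to leave the transcript in the cabinet for that reason?
'invite' is word 8.

8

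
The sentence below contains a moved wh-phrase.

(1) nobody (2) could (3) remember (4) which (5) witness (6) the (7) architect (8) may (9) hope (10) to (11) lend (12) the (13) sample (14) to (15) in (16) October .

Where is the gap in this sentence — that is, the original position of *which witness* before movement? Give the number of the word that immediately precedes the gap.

14

Before movement: The architect may hope to lend the sample to which witness in October.
'which witness' functions as the object of the preposition 'to' (recipient of 'lend'). Fronting leaves a gap immediately after 'to':
Nobody could remember which witness the architect may hope to lend the sample to ___ in October.
'to' is word 14.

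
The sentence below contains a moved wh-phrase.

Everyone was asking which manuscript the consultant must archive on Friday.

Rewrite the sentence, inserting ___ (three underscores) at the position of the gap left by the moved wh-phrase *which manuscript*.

Everyone was asking which manuscript the consultant must archive ___ on Friday.

Before movement: The consultant must archive which manuscript on Friday.
'which manuscript' functions as the direct object of 'archive'. The gap is right after 'archive'.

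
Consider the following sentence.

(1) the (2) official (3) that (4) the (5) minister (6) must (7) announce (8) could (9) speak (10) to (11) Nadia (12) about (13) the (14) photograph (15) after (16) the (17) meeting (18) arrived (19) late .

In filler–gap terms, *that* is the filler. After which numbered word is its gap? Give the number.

7

'that' is the subject of the clause embedded under 'announce'. Fronting leaves a gap immediately after 'announce':
The official that the minister must announce ___ could speak to Nadia about the photograph after the meeting arrived late.
'announce' is word 7.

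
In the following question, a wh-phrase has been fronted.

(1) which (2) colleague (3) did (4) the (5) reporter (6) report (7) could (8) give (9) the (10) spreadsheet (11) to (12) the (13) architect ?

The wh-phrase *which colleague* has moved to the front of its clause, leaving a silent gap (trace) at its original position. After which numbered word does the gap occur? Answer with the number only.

Pre-movement form: The reporter did report which colleague could give the spreadsheet to the architect.
'which colleague' is the subject of the clause embedded under 'report'. Wh-movement fronts it, leaving a gap right after 'report':
Which colleague did the reporter report ___ could give the spreadsheet to the architect?
'report' is word 6.

6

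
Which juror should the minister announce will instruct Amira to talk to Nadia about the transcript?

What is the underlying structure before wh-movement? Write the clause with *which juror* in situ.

The filler 'which juror' is interpreted as the subject of the clause embedded under 'announce'. Wh-movement fronts it, leaving a gap right after 'announce':
Which juror should the minister announce ___ will instruct Amira to talk to Nadia about the transcript?

The minister should announce which juror will instruct Amira to talk to Nadia about the transcript.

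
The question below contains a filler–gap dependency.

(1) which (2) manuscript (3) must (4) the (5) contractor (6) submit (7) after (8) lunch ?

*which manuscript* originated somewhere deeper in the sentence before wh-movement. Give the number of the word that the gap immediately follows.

Pre-movement form: The contractor must submit which manuscript after lunch.
'which manuscript' functions as the direct object of 'submit'. It moves to the left edge, and the trace sits right after 'submit':
Which manuscript must the contractor submit ___ after lunch?
'submit' is word 6.

6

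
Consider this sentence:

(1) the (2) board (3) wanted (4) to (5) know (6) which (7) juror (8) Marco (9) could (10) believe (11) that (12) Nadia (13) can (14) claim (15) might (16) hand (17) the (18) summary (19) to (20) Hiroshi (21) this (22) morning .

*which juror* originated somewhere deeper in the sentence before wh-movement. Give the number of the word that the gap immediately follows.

In situ: Marco could believe that Nadia can claim which juror might hand the summary to Hiroshi this morning.
'which juror' is the subject of the clause embedded under 'claim'. Wh-movement fronts it, leaving a gap right after 'claim':
The board wanted to know which juror Marco could believe that Nadia can claim ___ might hand the summary to Hiroshi this morning.
'claim' is word 14.

14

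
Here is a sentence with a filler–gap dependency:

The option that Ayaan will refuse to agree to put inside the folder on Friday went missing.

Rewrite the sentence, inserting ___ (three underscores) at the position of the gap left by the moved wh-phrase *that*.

The option that Ayaan will refuse to agree to put ___ inside the folder on Friday went missing.

'that' is the direct object of 'put'. The gap is right after 'put'.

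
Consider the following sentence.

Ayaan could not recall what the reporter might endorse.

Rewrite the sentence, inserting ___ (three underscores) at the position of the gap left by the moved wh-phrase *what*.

Pre-movement form: The reporter might endorse what.
'what' is the direct object of 'endorse'. The gap is right after 'endorse'.

Ayaan could not recall what the reporter might endorse ___.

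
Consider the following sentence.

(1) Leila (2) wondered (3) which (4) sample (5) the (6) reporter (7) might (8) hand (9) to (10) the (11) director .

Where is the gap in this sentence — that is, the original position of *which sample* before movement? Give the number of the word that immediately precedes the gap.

Pre-movement form: The reporter might hand which sample to the director.
The filler 'which sample' is interpreted as the direct object of 'hand'. Fronting leaves a gap immediately after 'hand':
Leila wondered which sample the reporter might hand ___ to the director.
'hand' is word 8.

8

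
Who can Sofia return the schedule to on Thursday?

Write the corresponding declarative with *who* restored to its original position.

'who' is the object of the preposition 'to' (recipient of 'return'). It moves to the left edge, and the trace sits right after 'to':
Who can Sofia return the schedule to ___ on Thursday?

Sofia can return the schedule to who on Thursday.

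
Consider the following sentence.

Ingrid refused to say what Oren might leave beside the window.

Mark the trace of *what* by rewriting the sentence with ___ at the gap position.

Ingrid refused to say what Oren might leave ___ beside the window.

Before movement: Oren might leave what beside the window.
'what' is the direct object of 'leave'. The gap is right after 'leave'.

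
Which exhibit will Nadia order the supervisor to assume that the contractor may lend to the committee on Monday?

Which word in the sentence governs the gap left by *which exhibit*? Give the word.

lend

In situ: Nadia will order the supervisor to assume that the contractor may lend which exhibit to the committee on Monday.
'which exhibit' functions as the direct object of 'lend'. It moves to the left edge, and the trace sits right after 'lend':
Which exhibit will Nadia order the supervisor to assume that the contractor may lend ___ to the committee on Monday?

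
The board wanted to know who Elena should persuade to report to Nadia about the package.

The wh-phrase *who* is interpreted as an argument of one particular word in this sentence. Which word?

In situ: Elena should persuade who to report to Nadia about the package.
'who' is the direct object of 'persuade'. It moves to the left edge, and the trace sits right after 'persuade':
The board wanted to know who Elena should persuade ___ to report to Nadia about the package.

persuade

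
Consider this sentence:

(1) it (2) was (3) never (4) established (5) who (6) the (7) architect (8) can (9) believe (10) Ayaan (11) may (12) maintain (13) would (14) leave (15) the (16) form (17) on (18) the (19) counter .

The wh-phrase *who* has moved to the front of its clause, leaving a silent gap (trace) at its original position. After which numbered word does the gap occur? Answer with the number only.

Before movement: The architect can believe Ayaan may maintain who would leave the form on the counter.
'who' functions as the subject of the clause embedded under 'maintain'. It moves to the left edge, and the trace sits right after 'maintain':
It was never established who the architect can believe Ayaan may maintain ___ would leave the form on the counter.
'maintain' is word 12.

12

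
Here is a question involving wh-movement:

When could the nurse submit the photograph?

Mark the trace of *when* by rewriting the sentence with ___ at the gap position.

Underlying clause: The nurse could submit the photograph when.
'when' is the temporal adjunct. The gap is right after 'photograph'.

When could the nurse submit the photograph ___?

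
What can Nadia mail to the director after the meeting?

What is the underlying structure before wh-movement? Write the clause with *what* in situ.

'what' is the direct object of 'mail'. Wh-movement fronts it, leaving a gap right after 'mail':
What can Nadia mail ___ to the director after the meeting?

Nadia can mail what to the director after the meeting.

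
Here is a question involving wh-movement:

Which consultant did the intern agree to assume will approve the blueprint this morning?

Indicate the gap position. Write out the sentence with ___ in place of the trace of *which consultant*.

Pre-movement form: The intern did agree to assume which consultant will approve the blueprint this morning.
'which consultant' functions as the subject of the clause embedded under 'assume'. The gap is right after 'assume'.

Which consultant did the intern agree to assume ___ will approve the blueprint this morning?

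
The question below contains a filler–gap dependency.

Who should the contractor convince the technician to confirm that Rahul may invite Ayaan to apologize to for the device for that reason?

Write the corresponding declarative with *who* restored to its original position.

The contractor should convince the technician to confirm that Rahul may invite Ayaan to apologize to who for the device for that reason.

'who' functions as the object of the preposition 'to'. Fronting leaves a gap immediately after 'to':
Who should the contractor convince the technician to confirm that Rahul may invite Ayaan to apologize to ___ for the device for that reason?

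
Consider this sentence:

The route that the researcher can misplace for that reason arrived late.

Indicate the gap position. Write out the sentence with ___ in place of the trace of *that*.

The route that the researcher can misplace ___ for that reason arrived late.

The filler 'that' is interpreted as the direct object of 'misplace'. The gap is right after 'misplace'.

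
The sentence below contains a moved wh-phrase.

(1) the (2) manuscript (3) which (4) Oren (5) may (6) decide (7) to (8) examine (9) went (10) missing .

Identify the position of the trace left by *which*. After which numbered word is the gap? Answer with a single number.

'which' functions as the direct object of 'examine'. Wh-movement fronts it, leaving a gap right after 'examine':
The manuscript which Oren may decide to examine ___ went missing.
'examine' is word 8.

8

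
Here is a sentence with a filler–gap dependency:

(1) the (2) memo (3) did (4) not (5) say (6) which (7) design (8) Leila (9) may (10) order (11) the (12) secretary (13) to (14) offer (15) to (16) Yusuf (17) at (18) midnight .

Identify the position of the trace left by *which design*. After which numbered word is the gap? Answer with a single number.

Before movement: Leila may order the secretary to offer which design to Yusuf at midnight.
The filler 'which design' is interpreted as the direct object of 'offer'. Wh-movement fronts it, leaving a gap right after 'offer':
The memo did not say which design Leila may order the secretary to offer ___ to Yusuf at midnight.
'offer' is word 14.

14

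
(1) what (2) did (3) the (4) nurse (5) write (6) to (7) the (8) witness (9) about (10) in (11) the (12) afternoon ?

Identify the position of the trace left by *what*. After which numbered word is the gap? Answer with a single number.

9

Underlying clause: The nurse did write to the witness about what in the afternoon.
'what' is the object of the preposition 'about'. Fronting leaves a gap immediately after 'about':
What did the nurse write to the witness about ___ in the afternoon?
'about' is word 9.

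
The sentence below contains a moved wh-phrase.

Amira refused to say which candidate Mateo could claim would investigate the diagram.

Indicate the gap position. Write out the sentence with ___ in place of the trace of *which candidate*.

Before movement: Mateo could claim which candidate would investigate the diagram.
'which candidate' functions as the subject of the clause embedded under 'claim'. The gap is right after 'claim'.

Amira refused to say which candidate Mateo could claim ___ would investigate the diagram.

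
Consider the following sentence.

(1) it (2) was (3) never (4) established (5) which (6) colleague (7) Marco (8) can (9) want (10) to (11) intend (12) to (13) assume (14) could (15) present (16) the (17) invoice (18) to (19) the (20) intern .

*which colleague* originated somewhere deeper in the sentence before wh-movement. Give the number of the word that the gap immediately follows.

13

In situ: Marco can want to intend to assume which colleague could present the invoice to the intern.
The filler 'which colleague' is interpreted as the subject of the clause embedded under 'assume'. It moves to the left edge, and the trace sits right after 'assume':
It was never established which colleague Marco can want to intend to assume ___ could present the invoice to the intern.
'assume' is word 13.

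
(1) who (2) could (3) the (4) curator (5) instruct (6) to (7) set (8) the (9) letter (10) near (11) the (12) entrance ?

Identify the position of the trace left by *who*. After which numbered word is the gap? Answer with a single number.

Before movement: The curator could instruct who to set the letter near the entrance.
'who' functions as the direct object of 'instruct'. Wh-movement fronts it, leaving a gap right after 'instruct':
Who could the curator instruct ___ to set the letter near the entrance?
'instruct' is word 5.

5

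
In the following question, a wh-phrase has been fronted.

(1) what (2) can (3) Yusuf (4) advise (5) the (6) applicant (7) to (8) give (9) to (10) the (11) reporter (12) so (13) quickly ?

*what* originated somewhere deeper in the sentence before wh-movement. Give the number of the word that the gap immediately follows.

8

Underlying clause: Yusuf can advise the applicant to give what to the reporter so quickly.
'what' is the direct object of 'give'. Wh-movement fronts it, leaving a gap right after 'give':
What can Yusuf advise the applicant to give ___ to the reporter so quickly?
'give' is word 8.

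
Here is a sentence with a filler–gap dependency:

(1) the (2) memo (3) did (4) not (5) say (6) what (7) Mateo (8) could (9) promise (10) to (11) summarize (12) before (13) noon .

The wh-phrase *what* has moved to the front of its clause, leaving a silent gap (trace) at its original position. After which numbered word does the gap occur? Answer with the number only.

11

Before movement: Mateo could promise to summarize what before noon.
'what' functions as the direct object of 'summarize'. Wh-movement fronts it, leaving a gap right after 'summarize':
The memo did not say what Mateo could promise to summarize ___ before noon.
'summarize' is word 11.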